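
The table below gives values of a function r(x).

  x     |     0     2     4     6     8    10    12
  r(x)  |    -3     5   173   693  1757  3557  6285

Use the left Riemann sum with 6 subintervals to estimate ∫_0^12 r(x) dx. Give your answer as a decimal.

12364

Δx = 2.
Sum = 2·[(-3) + 5 + 173 + 693 + 1757 + 3557] = 12364.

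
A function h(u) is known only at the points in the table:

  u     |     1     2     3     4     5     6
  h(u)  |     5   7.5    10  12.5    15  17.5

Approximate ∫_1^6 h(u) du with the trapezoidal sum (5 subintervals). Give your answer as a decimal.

56.25

Δu = 1.
T_5 = (1/2)·[5 + 2·7.5 + 2·10 + 2·12.5 + 2·15 + 17.5] = 56.25.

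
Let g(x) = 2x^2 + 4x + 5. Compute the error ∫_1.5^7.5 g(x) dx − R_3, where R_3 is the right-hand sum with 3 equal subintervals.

-140

Exact integral: ∫_1.5^7.5 g(x) dx = 417.
R_3 = 557.
Error = 417 − 557 = -140.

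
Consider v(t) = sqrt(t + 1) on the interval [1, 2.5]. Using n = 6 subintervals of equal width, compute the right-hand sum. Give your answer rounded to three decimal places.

2.536

Δt = (2.5 − 1)/6 = 0.25.
Right endpoints: 1.25, 1.5, 1.75, 2, 2.25, 2.5.
v(1.25) ≈ 1.500, v(1.5) ≈ 1.581, v(1.75) ≈ 1.658, v(2) ≈ 1.732, v(2.25) ≈ 1.803, v(2.5) ≈ 1.871.
Sum = Δt · [v(1.25) + v(1.5) + v(1.75) + ...].
Sum ≈ 2.536.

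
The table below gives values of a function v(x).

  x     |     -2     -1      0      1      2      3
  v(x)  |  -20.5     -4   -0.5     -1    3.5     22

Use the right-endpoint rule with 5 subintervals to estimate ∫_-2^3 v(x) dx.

20

Δx = 1.
Sum = 1·[(-4) + (-0.5) + (-1) + 3.5 + 22] = 20.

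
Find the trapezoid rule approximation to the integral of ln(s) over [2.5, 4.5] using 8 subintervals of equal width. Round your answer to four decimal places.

2.4767

Δs = (4.5 − 2.5)/8 = 0.25.
f(2.5) ≈ 0.9163, f(2.75) ≈ 1.0116, f(3) ≈ 1.0986, f(3.25) ≈ 1.1787, f(3.5) ≈ 1.2528, f(3.75) ≈ 1.3218, f(4) ≈ 1.3863, f(4.25) ≈ 1.4469, f(4.5) ≈ 1.5041.
T_8 = (Δs/2)·[f(s_0) + 2f(s_1) + ... + 2f(s_{7}) + f(s_8)].
Sum ≈ 2.4767.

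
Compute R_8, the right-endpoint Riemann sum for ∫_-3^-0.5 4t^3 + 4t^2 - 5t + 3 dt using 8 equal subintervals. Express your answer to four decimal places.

Δt = (-0.5 − (-3))/8 = 0.3125.
Right endpoints: -2.6875, -2.375, -2.0625, -1.75, -1.4375, -1.125, -0.8125, -0.5.
f(-2.6875) = -33091/1024, f(-2.375) = -16.1484375, f(-2.0625) = -4881/1024, f(-1.75) = 2.5625, f(-1.4375) = 6729/1024, f(-1.125) = 7.9921875, f(-0.8125) = 7739/1024, f(-0.5) = 6.
Sum = Δt · [f(-2.6875) + f(-2.375) + f(-2.0625) + ...].
Sum ≈ -7.0459.

-7.0459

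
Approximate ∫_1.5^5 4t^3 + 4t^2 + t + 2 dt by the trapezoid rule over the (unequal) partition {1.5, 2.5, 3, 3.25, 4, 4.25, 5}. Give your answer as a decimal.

Subinterval widths: 1, 0.5, 0.25, 0.75, 0.25, 0.75.
f(1.5) = 26, f(2.5) = 92, f(3) = 149, f(3.25) = 184.8125, f(4) = 326, f(4.25) = 385.5625, f(5) = 607.
On each subinterval the trapezoid contributes (Δt_i/2)·[f(t_{i-1}) + f(t_i)].
Sum = 813.6875.

813.6875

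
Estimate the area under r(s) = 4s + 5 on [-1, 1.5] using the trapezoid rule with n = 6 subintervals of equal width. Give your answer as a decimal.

Δs = (1.5 − (-1))/6 = 5/12.
r(-1) = 1, r(-7/12) = 8/3, r(-1/6) = 13/3, r(0.25) = 6, r(2/3) = 23/3, r(13/12) = 28/3, r(1.5) = 11.
T_6 = (Δs/2)·[r(s_0) + 2r(s_1) + ... + 2r(s_{5}) + r(s_6)].
Sum = 15.

15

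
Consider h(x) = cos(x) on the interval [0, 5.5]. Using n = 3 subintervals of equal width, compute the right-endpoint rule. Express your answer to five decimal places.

Δx = (5.5 − 0)/3 = 11/6.
Right endpoints: 11/6, 11/3, 5.5.
h(11/6) ≈ -0.25953, h(11/3) ≈ -0.86529, h(5.5) ≈ 0.70867.
Sum = Δx · [h(11/6) + h(11/3) + h(5.5)].
Sum ≈ -0.76294.

-0.76294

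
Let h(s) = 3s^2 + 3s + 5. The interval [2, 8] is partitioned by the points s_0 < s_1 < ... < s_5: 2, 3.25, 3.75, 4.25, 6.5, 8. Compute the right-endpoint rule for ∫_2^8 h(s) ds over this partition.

795.046875

Subinterval widths: 1.25, 0.5, 0.5, 2.25, 1.5.
Right endpoints: 3.25, 3.75, 4.25, 6.5, 8.
h(3.25) = 46.4375, h(3.75) = 58.4375, h(4.25) = 71.9375, h(6.5) = 151.25, h(8) = 221.
Sum = Σ Δs_i · h(s_i).
Sum = 795.046875.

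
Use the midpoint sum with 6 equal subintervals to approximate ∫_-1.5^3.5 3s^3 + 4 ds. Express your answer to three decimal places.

Δs = (3.5 − (-1.5))/6 = 5/6.
Midpoints: -13/12, -0.25, 7/12, 17/12, 2.25, 37/12.
f(-13/12) = 107/576, f(-0.25) = 3.953125, f(7/12) = 2647/576, f(17/12) = 7217/576, f(2.25) = 38.171875, f(37/12) = 52957/576.
Sum = Δs · [f(-13/12) + f(-0.25) + f(7/12) + ...].
Sum ≈ 126.146.

126.146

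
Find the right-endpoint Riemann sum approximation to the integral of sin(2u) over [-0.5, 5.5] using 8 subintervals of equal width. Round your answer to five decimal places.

Δu = (5.5 − (-0.5))/8 = 0.75.
Right endpoints: 0.25, 1, 1.75, 2.5, 3.25, 4, 4.75, 5.5.
f(0.25) ≈ 0.47943, f(1) ≈ 0.90930, f(1.75) ≈ -0.35078, f(2.5) ≈ -0.95892, f(3.25) ≈ 0.21512, f(4) ≈ 0.98936, f(4.75) ≈ -0.07515, f(5.5) ≈ -0.99999.
Sum = Δu · [f(0.25) + f(1) + f(1.75) + ...].
Sum ≈ 0.15626.

0.15626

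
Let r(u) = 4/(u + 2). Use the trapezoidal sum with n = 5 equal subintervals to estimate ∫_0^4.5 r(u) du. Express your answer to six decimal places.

Δu = (4.5 − 0)/5 = 0.9.
r(0) = 2, r(0.9) = 40/29, r(1.8) = 20/19, r(2.7) = 40/47, r(3.6) = 5/7, r(4.5) = 8/13.
T_5 = (Δu/2)·[r(u_0) + 2r(u_1) + ... + 2r(u_{4}) + r(u_5)].
Sum ≈ 4.774485.

4.774485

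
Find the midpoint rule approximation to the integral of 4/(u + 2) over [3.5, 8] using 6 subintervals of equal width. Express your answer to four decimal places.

Δu = (8 − 3.5)/6 = 0.75.
Midpoints: 3.875, 4.625, 5.375, 6.125, 6.875, 7.625.
f(3.875) = 32/47, f(4.625) = 32/53, f(5.375) = 32/59, f(6.125) = 32/65, f(6.875) = 32/71, f(7.625) = 32/77.
Sum = Δu · [f(3.875) + f(4.625) + f(5.375) + ...].
Sum ≈ 2.3892.

2.3892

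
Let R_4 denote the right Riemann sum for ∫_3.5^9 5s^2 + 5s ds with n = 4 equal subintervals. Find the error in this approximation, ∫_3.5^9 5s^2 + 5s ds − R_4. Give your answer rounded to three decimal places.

-263.900

Exact integral: ∫_3.5^9 f(s) ds ≈ 1315.41667.
R_4 = 1579.31640625.
Error ≈ 1315.41667 − 1579.31640625 ≈ -263.900.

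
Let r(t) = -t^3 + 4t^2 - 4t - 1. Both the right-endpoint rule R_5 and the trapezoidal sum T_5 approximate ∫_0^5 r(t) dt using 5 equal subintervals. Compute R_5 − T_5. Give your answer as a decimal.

R_5 = -70.
T_5 = -47.5.
R_5 − T_5 = -22.5.

-22.5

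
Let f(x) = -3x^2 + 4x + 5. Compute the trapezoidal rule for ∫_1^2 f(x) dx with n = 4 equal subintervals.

Δx = (2 − 1)/4 = 0.25.
f(1) = 6, f(1.25) = 5.3125, f(1.5) = 4.25, f(1.75) = 2.8125, f(2) = 1.
T_4 = (Δx/2)·[f(x_0) + 2f(x_1) + 2f(x_2) + 2f(x_3) + f(x_4)].
Sum = 3.96875.

3.96875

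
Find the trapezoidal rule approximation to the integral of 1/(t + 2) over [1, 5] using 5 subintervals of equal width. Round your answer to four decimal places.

0.8521

Δt = (5 − 1)/5 = 0.8.
f(1) = 1/3, f(1.8) = 5/19, f(2.6) = 5/23, f(3.4) = 5/27, f(4.2) = 5/31, f(5) = 1/7.
T_5 = (Δt/2)·[f(t_0) + 2f(t_1) + ... + 2f(t_{4}) + f(t_5)].
Sum ≈ 0.8521.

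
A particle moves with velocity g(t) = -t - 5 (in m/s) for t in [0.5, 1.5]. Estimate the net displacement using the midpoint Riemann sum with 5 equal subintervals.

-6

Δt = (1.5 − 0.5)/5 = 0.2.
Midpoints: 0.6, 0.8, 1, 1.2, 1.4.
g(0.6) = -5.6, g(0.8) = -5.8, g(1) = -6, g(1.2) = -6.2, g(1.4) = -6.4.
Sum = Δt · [g(0.6) + g(0.8) + g(1) + g(1.2) + g(1.4)].
Sum = -6.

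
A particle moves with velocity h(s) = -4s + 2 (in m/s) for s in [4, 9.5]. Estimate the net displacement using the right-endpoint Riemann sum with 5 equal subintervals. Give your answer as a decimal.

-149.6

Δs = (9.5 − 4)/5 = 1.1.
Right endpoints: 5.1, 6.2, 7.3, 8.4, 9.5.
h(5.1) = -18.4, h(6.2) = -22.8, h(7.3) = -27.2, h(8.4) = -31.6, h(9.5) = -36.
Sum = Δs · [h(5.1) + h(6.2) + h(7.3) + h(8.4) + h(9.5)].
Sum = -149.6.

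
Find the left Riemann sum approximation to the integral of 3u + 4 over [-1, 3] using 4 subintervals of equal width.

Δu = (3 − (-1))/4 = 1.
Left endpoints: -1, 0, 1, 2.
f(-1) = 1, f(0) = 4, f(1) = 7, f(2) = 10.
Sum = Δu · [f(-1) + f(0) + f(1) + f(2)].
Sum = 22.

22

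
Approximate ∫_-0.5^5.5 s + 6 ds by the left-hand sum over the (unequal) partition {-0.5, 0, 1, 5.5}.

Subinterval widths: 0.5, 1, 4.5.
Left endpoints: -0.5, 0, 1.
f(-0.5) = 5.5, f(0) = 6, f(1) = 7.
Sum = Σ Δs_i · f(s_i).
Sum = 40.25.

40.25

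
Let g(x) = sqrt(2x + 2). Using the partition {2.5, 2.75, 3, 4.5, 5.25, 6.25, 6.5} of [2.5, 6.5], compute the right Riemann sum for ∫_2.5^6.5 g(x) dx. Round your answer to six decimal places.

13.794480

Subinterval widths: 0.25, 0.25, 1.5, 0.75, 1, 0.25.
Right endpoints: 2.75, 3, 4.5, 5.25, 6.25, 6.5.
g(2.75) ≈ 2.738613, g(3) ≈ 2.828427, g(4.5) ≈ 3.316625, g(5.25) ≈ 3.535534, g(6.25) ≈ 3.807887, g(6.5) ≈ 3.872983.
Sum = Σ Δx_i · g(x_i).
Sum ≈ 13.794480.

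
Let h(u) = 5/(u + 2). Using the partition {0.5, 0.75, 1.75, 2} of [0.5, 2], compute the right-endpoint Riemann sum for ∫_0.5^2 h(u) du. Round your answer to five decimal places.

2.10038

Subinterval widths: 0.25, 1, 0.25.
Right endpoints: 0.75, 1.75, 2.
h(0.75) = 20/11, h(1.75) = 4/3, h(2) = 1.25.
Sum = Σ Δu_i · h(u_i).
Sum ≈ 2.10038.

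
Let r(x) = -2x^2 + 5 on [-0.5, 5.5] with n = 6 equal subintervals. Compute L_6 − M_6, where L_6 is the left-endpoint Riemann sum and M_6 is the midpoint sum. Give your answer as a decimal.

L_6 = -53.
M_6 = -80.
L_6 − M_6 = 27.

27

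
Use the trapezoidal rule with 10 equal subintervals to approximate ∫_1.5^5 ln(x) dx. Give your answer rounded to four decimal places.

Δx = (5 − 1.5)/10 = 0.35.
f(1.5) ≈ 0.4055, f(1.85) ≈ 0.6152, f(2.2) ≈ 0.7885, f(2.55) ≈ 0.9361, f(2.9) ≈ 1.0647, f(3.25) ≈ 1.1787, f(3.6) ≈ 1.2809, f(3.95) ≈ 1.3737, f(4.3) ≈ 1.4586, f(4.65) ≈ 1.5369, f(5) ≈ 1.6094.
T_10 = (Δx/2)·[f(x_0) + 2f(x_1) + ... + 2f(x_{9}) + f(x_10)].
Sum ≈ 3.9342.

3.9342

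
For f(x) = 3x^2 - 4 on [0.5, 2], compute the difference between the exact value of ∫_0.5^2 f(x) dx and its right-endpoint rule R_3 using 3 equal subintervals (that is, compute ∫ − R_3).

Exact integral: ∫_0.5^2 f(x) dx = 1.875.
R_3 = 4.875.
Error = 1.875 − 4.875 = -3.

-3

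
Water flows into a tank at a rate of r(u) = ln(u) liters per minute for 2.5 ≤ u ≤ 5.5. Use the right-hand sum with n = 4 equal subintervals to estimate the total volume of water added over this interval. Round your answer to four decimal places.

Δu = (5.5 − 2.5)/4 = 0.75.
Right endpoints: 3.25, 4, 4.75, 5.5.
r(3.25) ≈ 1.1787, r(4) ≈ 1.3863, r(4.75) ≈ 1.5581, r(5.5) ≈ 1.7047.
Sum = Δu · [r(3.25) + r(4) + r(4.75) + r(5.5)].
Sum ≈ 4.3709.

4.3709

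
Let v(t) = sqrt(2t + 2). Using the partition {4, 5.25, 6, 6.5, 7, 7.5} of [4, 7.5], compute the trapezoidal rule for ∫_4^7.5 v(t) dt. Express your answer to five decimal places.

12.81776

Subinterval widths: 1.25, 0.75, 0.5, 0.5, 0.5.
v(4) ≈ 3.16228, v(5.25) ≈ 3.53553, v(6) ≈ 3.74166, v(6.5) ≈ 3.87298, v(7) ≈ 4.00000, v(7.5) ≈ 4.12311.
On each subinterval the trapezoid contributes (Δt_i/2)·[v(t_{i-1}) + v(t_i)].
Sum ≈ 12.81776.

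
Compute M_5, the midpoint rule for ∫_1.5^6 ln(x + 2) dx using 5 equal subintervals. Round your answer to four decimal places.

7.7563

Δx = (6 − 1.5)/5 = 0.9.
Midpoints: 1.95, 2.85, 3.75, 4.65, 5.55.
f(1.95) ≈ 1.3737, f(2.85) ≈ 1.5790, f(3.75) ≈ 1.7492, f(4.65) ≈ 1.8946, f(5.55) ≈ 2.0215.
Sum = Δx · [f(1.95) + f(2.85) + f(3.75) + f(4.65) + f(5.55)].
Sum ≈ 7.7563.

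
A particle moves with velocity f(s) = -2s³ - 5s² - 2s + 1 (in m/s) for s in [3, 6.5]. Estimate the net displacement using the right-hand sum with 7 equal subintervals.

-1466.5

Δs = (6.5 − 3)/7 = 0.5.
Right endpoints: 3.5, 4, 4.5, 5, 5.5, 6, 6.5.
f(3.5) = -153, f(4) = -215, f(4.5) = -291.5, f(5) = -384, f(5.5) = -494, f(6) = -623, f(6.5) = -772.5.
Sum = Δs · [f(3.5) + f(4) + f(4.5) + ...].
Sum = -1466.5.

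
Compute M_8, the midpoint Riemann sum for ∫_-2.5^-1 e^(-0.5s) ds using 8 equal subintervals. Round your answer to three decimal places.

3.682

Δs = (-1 − (-2.5))/8 = 0.1875.
Midpoints: -2.40625, -2.21875, -2.03125, -1.84375, -1.65625, -1.46875, -1.28125, -1.09375.
f(-2.40625) ≈ 3.331, f(-2.21875) ≈ 3.032, f(-2.03125) ≈ 2.761, f(-1.84375) ≈ 2.514, f(-1.65625) ≈ 2.289, f(-1.46875) ≈ 2.084, f(-1.28125) ≈ 1.898, f(-1.09375) ≈ 1.728.
Sum = Δs · [f(-2.40625) + f(-2.21875) + f(-2.03125) + ...].
Sum ≈ 3.682.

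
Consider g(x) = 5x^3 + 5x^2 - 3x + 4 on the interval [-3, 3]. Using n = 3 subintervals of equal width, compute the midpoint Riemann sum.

Δx = (3 − (-3))/3 = 2.
Midpoints: -2, 0, 2.
g(-2) = -10, g(0) = 4, g(2) = 58.
Sum = Δx · [g(-2) + g(0) + g(2)].
Sum = 104.

104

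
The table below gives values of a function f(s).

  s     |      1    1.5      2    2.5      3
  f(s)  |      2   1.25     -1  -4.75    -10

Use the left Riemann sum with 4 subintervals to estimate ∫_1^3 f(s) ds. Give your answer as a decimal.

Δs = 0.5.
Sum = 0.5·[2 + 1.25 + (-1) + (-4.75)] = -1.25.

-1.25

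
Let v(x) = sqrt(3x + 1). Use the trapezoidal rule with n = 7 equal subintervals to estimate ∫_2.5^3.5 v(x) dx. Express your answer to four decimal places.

Δx = (3.5 − 2.5)/7 = 1/7.
v(2.5) ≈ 2.9155, v(37/14) ≈ 2.9881, v(39/14) ≈ 3.0589, v(41/14) ≈ 3.1282, v(43/14) ≈ 3.1960, v(45/14) ≈ 3.2623, v(47/14) ≈ 3.3274, v(3.5) ≈ 3.3912.
T_7 = (Δx/2)·[v(x_0) + 2v(x_1) + ... + 2v(x_{6}) + v(x_7)].
Sum ≈ 3.1592.

3.1592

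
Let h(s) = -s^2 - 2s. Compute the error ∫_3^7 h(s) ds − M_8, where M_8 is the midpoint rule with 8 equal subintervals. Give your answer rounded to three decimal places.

Exact integral: ∫_3^7 h(s) ds ≈ -145.33333.
M_8 = -145.25.
Error ≈ -145.33333 − (-145.25) ≈ -0.083.

-0.083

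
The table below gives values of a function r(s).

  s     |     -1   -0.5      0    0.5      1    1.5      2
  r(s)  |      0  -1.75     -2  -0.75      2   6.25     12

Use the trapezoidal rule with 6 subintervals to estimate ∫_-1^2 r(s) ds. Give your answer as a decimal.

Δs = 0.5.
T_6 = (0.5/2)·[0 + 2·(-1.75) + 2·(-2) + 2·(-0.75) + 2·2 + 2·6.25 + 12] = 4.875.

4.875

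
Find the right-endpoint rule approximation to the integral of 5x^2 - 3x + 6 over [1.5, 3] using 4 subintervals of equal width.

Δx = (3 − 1.5)/4 = 0.375.
Right endpoints: 1.875, 2.25, 2.625, 3.
f(1.875) = 17.953125, f(2.25) = 24.5625, f(2.625) = 32.578125, f(3) = 42.
Sum = Δx · [f(1.875) + f(2.25) + f(2.625) + f(3)].
Sum = 43.91015625.

43.91015625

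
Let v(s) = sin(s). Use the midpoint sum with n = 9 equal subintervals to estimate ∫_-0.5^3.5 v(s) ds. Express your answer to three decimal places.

1.829

Δs = (3.5 − (-0.5))/9 = 4/9.
Midpoints: -5/18, 1/6, 11/18, 19/18, 1.5, 35/18, 43/18, 17/6, 59/18.
v(-5/18) ≈ -0.274, v(1/6) ≈ 0.166, v(11/18) ≈ 0.574, v(19/18) ≈ 0.870, v(1.5) ≈ 0.997, v(35/18) ≈ 0.931, v(43/18) ≈ 0.684, v(17/6) ≈ 0.303, v(59/18) ≈ -0.136.
Sum = Δs · [v(-5/18) + v(1/6) + v(11/18) + ...].
Sum ≈ 1.829.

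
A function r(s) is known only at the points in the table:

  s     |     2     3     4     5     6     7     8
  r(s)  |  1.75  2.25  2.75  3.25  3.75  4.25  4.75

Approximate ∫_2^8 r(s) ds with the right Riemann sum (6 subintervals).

21

Δs = 1.
Sum = 1·[2.25 + 2.75 + 3.25 + 3.75 + 4.25 + 4.75] = 21.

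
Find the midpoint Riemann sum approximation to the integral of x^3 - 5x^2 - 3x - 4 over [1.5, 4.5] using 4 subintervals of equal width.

Δx = (4.5 − 1.5)/4 = 0.75.
Midpoints: 1.875, 2.625, 3.375, 4.125.
f(1.875) = -10553/512, f(2.625) = -14459/512, f(3.375) = -16709/512, f(4.125) = -16007/512.
Sum = Δx · [f(1.875) + f(2.625) + f(3.375) + f(4.125)].
Sum = -84.5625.

-84.5625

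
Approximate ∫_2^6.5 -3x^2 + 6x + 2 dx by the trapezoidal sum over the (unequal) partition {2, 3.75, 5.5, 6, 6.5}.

-148.359375

Subinterval widths: 1.75, 1.75, 0.5, 0.5.
f(2) = 2, f(3.75) = -17.6875, f(5.5) = -55.75, f(6) = -70, f(6.5) = -85.75.
On each subinterval the trapezoid contributes (Δx_i/2)·[f(x_{i-1}) + f(x_i)].
Sum = -148.359375.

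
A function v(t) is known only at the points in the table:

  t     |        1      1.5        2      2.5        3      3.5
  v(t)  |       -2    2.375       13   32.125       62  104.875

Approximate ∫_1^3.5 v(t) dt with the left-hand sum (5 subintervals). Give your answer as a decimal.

Δt = 0.5.
Sum = 0.5·[(-2) + 2.375 + 13 + 32.125 + 62] = 53.75.

53.75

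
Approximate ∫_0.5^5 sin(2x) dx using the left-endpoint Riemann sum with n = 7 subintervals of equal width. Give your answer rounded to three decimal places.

Δx = (5 − 0.5)/7 = 9/14.
Left endpoints: 0.5, 8/7, 25/14, 17/7, 43/14, 26/7, 61/14.
f(0.5) ≈ 0.841, f(8/7) ≈ 0.755, f(25/14) ≈ -0.417, f(17/7) ≈ -0.990, f(43/14) ≈ -0.140, f(26/7) ≈ 0.911, f(61/14) ≈ 0.652.
Sum = Δx · [f(0.5) + f(8/7) + f(25/14) + ...].
Sum ≈ 1.037.

1.037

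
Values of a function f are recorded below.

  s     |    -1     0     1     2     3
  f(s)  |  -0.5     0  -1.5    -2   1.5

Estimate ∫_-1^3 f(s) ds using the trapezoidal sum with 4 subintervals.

Δs = 1.
T_4 = (1/2)·[(-0.5) + 2·0 + 2·(-1.5) + 2·(-2) + 1.5] = -3.

-3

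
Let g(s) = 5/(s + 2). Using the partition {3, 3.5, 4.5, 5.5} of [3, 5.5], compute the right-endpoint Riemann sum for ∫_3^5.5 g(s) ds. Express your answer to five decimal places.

1.89044

Subinterval widths: 0.5, 1, 1.
Right endpoints: 3.5, 4.5, 5.5.
g(3.5) = 10/11, g(4.5) = 10/13, g(5.5) = 2/3.
Sum = Σ Δs_i · g(s_i).
Sum ≈ 1.89044.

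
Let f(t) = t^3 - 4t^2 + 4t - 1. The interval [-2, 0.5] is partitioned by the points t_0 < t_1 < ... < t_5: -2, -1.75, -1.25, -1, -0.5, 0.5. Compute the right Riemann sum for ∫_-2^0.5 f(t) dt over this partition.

Subinterval widths: 0.25, 0.5, 0.25, 0.5, 1.
Right endpoints: -1.75, -1.25, -1, -0.5, 0.5.
f(-1.75) = -25.609375, f(-1.25) = -14.203125, f(-1) = -10, f(-0.5) = -4.125, f(0.5) = 0.125.
Sum = Σ Δt_i · f(t_i).
Sum = -17.94140625.

-17.94140625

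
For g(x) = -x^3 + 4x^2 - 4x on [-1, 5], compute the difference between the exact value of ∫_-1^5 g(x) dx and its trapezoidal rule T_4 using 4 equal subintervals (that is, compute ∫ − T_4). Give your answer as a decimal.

Exact integral: ∫_-1^5 g(x) dx = -36.
T_4 = -40.5.
Error = -36 − (-40.5) = 4.5.

4.5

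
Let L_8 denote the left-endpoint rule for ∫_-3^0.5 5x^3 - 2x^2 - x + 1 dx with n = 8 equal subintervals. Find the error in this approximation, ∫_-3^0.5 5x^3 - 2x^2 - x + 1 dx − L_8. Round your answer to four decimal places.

35.0473

Exact integral: ∫_-3^0.5 f(x) dx ≈ -111.380208.
L_8 ≈ -146.427490.
Error ≈ -111.380208 − (-146.427490) ≈ 35.0473.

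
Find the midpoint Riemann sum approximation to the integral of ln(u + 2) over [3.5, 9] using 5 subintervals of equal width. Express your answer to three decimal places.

Δu = (9 − 3.5)/5 = 1.1.
Midpoints: 4.05, 5.15, 6.25, 7.35, 8.45.
f(4.05) ≈ 1.800, f(5.15) ≈ 1.967, f(6.25) ≈ 2.110, f(7.35) ≈ 2.235, f(8.45) ≈ 2.347.
Sum = Δu · [f(4.05) + f(5.15) + f(6.25) + f(7.35) + f(8.45)].
Sum ≈ 11.505.

11.505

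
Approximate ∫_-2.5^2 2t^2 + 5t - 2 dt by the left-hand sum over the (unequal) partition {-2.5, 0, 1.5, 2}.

Subinterval widths: 2.5, 1.5, 0.5.
Left endpoints: -2.5, 0, 1.5.
f(-2.5) = -2, f(0) = -2, f(1.5) = 10.
Sum = Σ Δt_i · f(t_i).
Sum = -3.

-3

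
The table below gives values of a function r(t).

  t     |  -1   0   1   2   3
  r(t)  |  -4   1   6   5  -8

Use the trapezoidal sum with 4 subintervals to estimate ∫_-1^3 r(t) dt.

Δt = 1.
T_4 = (1/2)·[(-4) + 2·1 + 2·6 + 2·5 + (-8)] = 6.

6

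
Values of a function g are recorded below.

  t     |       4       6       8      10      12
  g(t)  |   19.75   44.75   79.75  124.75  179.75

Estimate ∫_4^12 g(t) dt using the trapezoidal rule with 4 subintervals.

698

Δt = 2.
T_4 = (2/2)·[19.75 + 2·44.75 + 2·79.75 + 2·124.75 + 179.75] = 698.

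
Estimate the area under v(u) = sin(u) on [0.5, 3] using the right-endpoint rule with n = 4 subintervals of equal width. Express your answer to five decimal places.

Δu = (3 − 0.5)/4 = 0.625.
Right endpoints: 1.125, 1.75, 2.375, 3.
v(1.125) ≈ 0.90227, v(1.75) ≈ 0.98399, v(2.375) ≈ 0.69369, v(3) ≈ 0.14112.
Sum = Δu · [v(1.125) + v(1.75) + v(2.375) + v(3)].
Sum ≈ 1.70066.

1.70066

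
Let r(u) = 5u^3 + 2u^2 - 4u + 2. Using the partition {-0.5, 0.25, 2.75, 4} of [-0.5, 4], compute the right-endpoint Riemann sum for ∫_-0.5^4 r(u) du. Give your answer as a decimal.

Subinterval widths: 0.75, 2.5, 1.25.
Right endpoints: 0.25, 2.75, 4.
r(0.25) = 1.203125, r(2.75) = 110.109375, r(4) = 338.
Sum = Σ Δu_i · r(u_i).
Sum = 698.67578125.

698.67578125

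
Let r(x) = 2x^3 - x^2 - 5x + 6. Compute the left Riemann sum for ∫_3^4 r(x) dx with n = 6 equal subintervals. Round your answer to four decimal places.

Δx = (4 − 3)/6 = 1/6.
Left endpoints: 3, 19/6, 10/3, 3.5, 11/3, 23/6.
r(3) = 36, r(19/6) = 2357/54, r(10/3) = 1412/27, r(3.5) = 62, r(11/3) = 1966/27, r(23/6) = 4579/54.
Sum = Δx · [r(3) + r(19/6) + r(10/3) + ...].
Sum ≈ 58.5926.

58.5926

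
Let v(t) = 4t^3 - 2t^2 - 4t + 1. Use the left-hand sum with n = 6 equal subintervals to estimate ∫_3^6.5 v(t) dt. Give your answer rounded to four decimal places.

1221.4797

Δt = (6.5 − 3)/6 = 7/12.
Left endpoints: 3, 43/12, 25/6, 4.75, 16/3, 71/12.
v(3) = 79, v(43/12) = 62653/432, v(25/6) = 6452/27, v(4.75) = 365.5625, v(16/3) = 14299/27, v(71/12) = 317873/432.
Sum = Δt · [v(3) + v(43/12) + v(25/6) + ...].
Sum ≈ 1221.4797.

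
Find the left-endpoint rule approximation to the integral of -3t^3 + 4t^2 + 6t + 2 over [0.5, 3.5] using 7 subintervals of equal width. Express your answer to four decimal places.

-1.4464

Δt = (3.5 − 0.5)/7 = 3/7.
Left endpoints: 0.5, 13/14, 19/14, 25/14, 31/14, 37/14, 43/14.
f(0.5) = 5.625, f(13/14) = 23649/2744, f(19/14) = 27471/2744, f(25/14) = 23013/2744, f(31/14) = 6387/2744, f(37/14) = -26295/2744, f(43/14) = -78921/2744.
Sum = Δt · [f(0.5) + f(13/14) + f(19/14) + ...].
Sum ≈ -1.4464.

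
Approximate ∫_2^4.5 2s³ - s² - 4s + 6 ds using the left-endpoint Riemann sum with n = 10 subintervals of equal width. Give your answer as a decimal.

Δs = (4.5 − 2)/10 = 0.25.
Left endpoints: 2, 2.25, 2.5, 2.75, 3, 3.25, 3.5, 3.75, 4, 4.25.
f(2) = 10, f(2.25) = 14.71875, f(2.5) = 21, f(2.75) = 29.03125, f(3) = 39, f(3.25) = 51.09375, f(3.5) = 65.5, f(3.75) = 82.40625, f(4) = 102, f(4.25) = 124.46875.
Sum = Δs · [f(2) + f(2.25) + f(2.5) + ...].
Sum = 134.8046875.

134.8046875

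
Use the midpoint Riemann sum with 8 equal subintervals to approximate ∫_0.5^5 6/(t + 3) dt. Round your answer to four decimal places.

Δt = (5 − 0.5)/8 = 0.5625.
Midpoints: 0.78125, 1.34375, 1.90625, 2.46875, 3.03125, 3.59375, 4.15625, 4.71875.
f(0.78125) = 192/121, f(1.34375) = 192/139, f(1.90625) = 192/157, f(2.46875) = 192/175, f(3.03125) = 192/193, f(3.59375) = 192/211, f(4.15625) = 192/229, f(4.71875) = 192/247.
Sum = Δt · [f(0.78125) + f(1.34375) + f(1.90625) + ...].
Sum ≈ 4.9549.

4.9549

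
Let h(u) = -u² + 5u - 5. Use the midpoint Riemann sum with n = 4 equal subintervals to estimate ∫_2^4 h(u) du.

1.375

Δu = (4 − 2)/4 = 0.5.
Midpoints: 2.25, 2.75, 3.25, 3.75.
h(2.25) = 1.1875, h(2.75) = 1.1875, h(3.25) = 0.6875, h(3.75) = -0.3125.
Sum = Δu · [h(2.25) + h(2.75) + h(3.25) + h(3.75)].
Sum = 1.375.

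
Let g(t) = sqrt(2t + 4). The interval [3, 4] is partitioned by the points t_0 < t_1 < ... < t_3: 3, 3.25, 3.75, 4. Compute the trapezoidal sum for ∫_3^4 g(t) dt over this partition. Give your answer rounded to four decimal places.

3.3151

Subinterval widths: 0.25, 0.5, 0.25.
g(3) ≈ 3.1623, g(3.25) ≈ 3.2404, g(3.75) ≈ 3.3912, g(4) ≈ 3.4641.
On each subinterval the trapezoid contributes (Δt_i/2)·[g(t_{i-1}) + g(t_i)].
Sum ≈ 3.3151.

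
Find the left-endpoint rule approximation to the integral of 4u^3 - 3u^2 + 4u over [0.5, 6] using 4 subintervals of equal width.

678.90625

Δu = (6 − 0.5)/4 = 1.375.
Left endpoints: 0.5, 1.875, 3.25, 4.625.
f(0.5) = 1.75, f(1.875) = 23.3203125, f(3.25) = 118.625, f(4.625) = 350.0546875.
Sum = Δu · [f(0.5) + f(1.875) + f(3.25) + f(4.625)].
Sum = 678.90625.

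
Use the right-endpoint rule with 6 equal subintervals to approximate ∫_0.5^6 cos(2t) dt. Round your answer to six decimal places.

Δt = (6 − 0.5)/6 = 11/12.
Right endpoints: 17/12, 7/3, 3.25, 25/6, 61/12, 6.
f(17/12) ≈ -0.952863, f(7/3) ≈ -0.045706, f(3.25) ≈ 0.976588, f(25/6) ≈ -0.461204, f(61/12) ≈ -0.737194, f(6) ≈ 0.843854.
Sum = Δt · [f(17/12) + f(7/3) + f(3.25) + ...].
Sum ≈ -0.345149.

-0.345149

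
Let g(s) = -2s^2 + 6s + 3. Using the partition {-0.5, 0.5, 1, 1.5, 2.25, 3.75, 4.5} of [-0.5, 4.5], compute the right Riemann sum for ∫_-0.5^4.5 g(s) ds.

5.71875

Subinterval widths: 1, 0.5, 0.5, 0.75, 1.5, 0.75.
Right endpoints: 0.5, 1, 1.5, 2.25, 3.75, 4.5.
g(0.5) = 5.5, g(1) = 7, g(1.5) = 7.5, g(2.25) = 6.375, g(3.75) = -2.625, g(4.5) = -10.5.
Sum = Σ Δs_i · g(s_i).
Sum = 5.71875.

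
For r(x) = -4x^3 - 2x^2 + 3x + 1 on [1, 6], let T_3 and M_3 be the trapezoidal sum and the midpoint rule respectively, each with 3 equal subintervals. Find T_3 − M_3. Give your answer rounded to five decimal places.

-152.77778

T_3 ≈ -1482.6851852.
M_3 ≈ -1329.9074074.
T_3 − M_3 ≈ -152.77778.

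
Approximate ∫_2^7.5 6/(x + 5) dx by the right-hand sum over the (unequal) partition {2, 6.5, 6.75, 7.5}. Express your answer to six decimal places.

Subinterval widths: 4.5, 0.25, 0.75.
Right endpoints: 6.5, 6.75, 7.5.
f(6.5) = 12/23, f(6.75) = 24/47, f(7.5) = 0.48.
Sum = Σ Δx_i · f(x_i).
Sum ≈ 2.835486.

2.835486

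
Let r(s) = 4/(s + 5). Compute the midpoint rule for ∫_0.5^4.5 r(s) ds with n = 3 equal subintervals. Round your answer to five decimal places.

2.17975

Δs = (4.5 − 0.5)/3 = 4/3.
Midpoints: 7/6, 2.5, 23/6.
r(7/6) = 24/37, r(2.5) = 8/15, r(23/6) = 24/53.
Sum = Δs · [r(7/6) + r(2.5) + r(23/6)].
Sum ≈ 2.17975.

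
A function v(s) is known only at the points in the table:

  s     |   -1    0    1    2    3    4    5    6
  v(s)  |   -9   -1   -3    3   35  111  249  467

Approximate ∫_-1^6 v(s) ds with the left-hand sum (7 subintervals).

Δs = 1.
Sum = 1·[(-9) + (-1) + (-3) + 3 + 35 + 111 + 249] = 385.

385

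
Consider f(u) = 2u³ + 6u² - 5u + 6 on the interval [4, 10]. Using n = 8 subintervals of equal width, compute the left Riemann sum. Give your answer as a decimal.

Δu = (10 − 4)/8 = 0.75.
Left endpoints: 4, 4.75, 5.5, 6.25, 7, 7.75, 8.5, 9.25.
f(4) = 210, f(4.75) = 331.96875, f(5.5) = 492.75, f(6.25) = 697.40625, f(7) = 951, f(7.75) = 1258.59375, f(8.5) = 1625.25, f(9.25) = 2056.03125.
Sum = Δu · [f(4) + f(4.75) + f(5.5) + ...].
Sum = 5717.25.

5717.25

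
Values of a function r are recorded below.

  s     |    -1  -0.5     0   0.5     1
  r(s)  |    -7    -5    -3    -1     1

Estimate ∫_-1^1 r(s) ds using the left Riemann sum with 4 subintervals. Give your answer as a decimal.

-8

Δs = 0.5.
Sum = 0.5·[(-7) + (-5) + (-3) + (-1)] = -8.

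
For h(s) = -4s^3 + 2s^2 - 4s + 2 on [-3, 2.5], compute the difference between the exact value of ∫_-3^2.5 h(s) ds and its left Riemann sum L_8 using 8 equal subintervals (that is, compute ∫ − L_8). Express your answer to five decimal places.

Exact integral: ∫_-3^2.5 h(s) ds ≈ 86.8541667.
L_8 ≈ 157.0830078.
Error ≈ 86.8541667 − 157.0830078 ≈ -70.22884.

-70.22884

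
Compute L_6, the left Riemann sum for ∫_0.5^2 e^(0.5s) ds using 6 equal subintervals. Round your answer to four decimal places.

2.6930

Δs = (2 − 0.5)/6 = 0.25.
Left endpoints: 0.5, 0.75, 1, 1.25, 1.5, 1.75.
f(0.5) ≈ 1.2840, f(0.75) ≈ 1.4550, f(1) ≈ 1.6487, f(1.25) ≈ 1.8682, f(1.5) ≈ 2.1170, f(1.75) ≈ 2.3989.
Sum = Δs · [f(0.5) + f(0.75) + f(1) + ...].
Sum ≈ 2.6930.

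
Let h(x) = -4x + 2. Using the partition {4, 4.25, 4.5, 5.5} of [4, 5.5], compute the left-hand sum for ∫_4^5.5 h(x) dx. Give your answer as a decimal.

Subinterval widths: 0.25, 0.25, 1.
Left endpoints: 4, 4.25, 4.5.
h(4) = -14, h(4.25) = -15, h(4.5) = -16.
Sum = Σ Δx_i · h(x_i).
Sum = -23.25.

-23.25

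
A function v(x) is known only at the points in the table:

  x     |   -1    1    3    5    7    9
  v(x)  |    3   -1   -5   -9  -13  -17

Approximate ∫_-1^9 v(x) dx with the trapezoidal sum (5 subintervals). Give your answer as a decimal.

Δx = 2.
T_5 = (2/2)·[3 + 2·(-1) + 2·(-5) + 2·(-9) + 2·(-13) + (-17)] = -70.

-70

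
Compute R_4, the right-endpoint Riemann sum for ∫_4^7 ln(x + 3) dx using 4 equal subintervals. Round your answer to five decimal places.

6.53623

Δx = (7 − 4)/4 = 0.75.
Right endpoints: 4.75, 5.5, 6.25, 7.
f(4.75) ≈ 2.04769, f(5.5) ≈ 2.14007, f(6.25) ≈ 2.22462, f(7) ≈ 2.30259.
Sum = Δx · [f(4.75) + f(5.5) + f(6.25) + f(7)].
Sum ≈ 6.53623.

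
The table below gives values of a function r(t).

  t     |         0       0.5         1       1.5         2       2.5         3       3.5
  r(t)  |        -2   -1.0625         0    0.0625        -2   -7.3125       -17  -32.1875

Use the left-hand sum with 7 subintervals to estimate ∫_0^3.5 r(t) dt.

Δt = 0.5.
Sum = 0.5·[(-2) + (-1.0625) + 0 + 0.0625 + (-2) + (-7.3125) + (-17)] = -14.65625.

-14.65625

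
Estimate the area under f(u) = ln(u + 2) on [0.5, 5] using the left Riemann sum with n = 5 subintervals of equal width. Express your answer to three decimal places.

Δu = (5 − 0.5)/5 = 0.9.
Left endpoints: 0.5, 1.4, 2.3, 3.2, 4.1.
f(0.5) ≈ 0.916, f(1.4) ≈ 1.224, f(2.3) ≈ 1.459, f(3.2) ≈ 1.649, f(4.1) ≈ 1.808.
Sum = Δu · [f(0.5) + f(1.4) + f(2.3) + f(3.2) + f(4.1)].
Sum ≈ 6.350.

6.350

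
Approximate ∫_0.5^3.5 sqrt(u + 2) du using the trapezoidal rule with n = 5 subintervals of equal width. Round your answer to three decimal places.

5.961

Δu = (3.5 − 0.5)/5 = 0.6.
f(0.5) ≈ 1.581, f(1.1) ≈ 1.761, f(1.7) ≈ 1.924, f(2.3) ≈ 2.074, f(2.9) ≈ 2.214, f(3.5) ≈ 2.345.
T_5 = (Δu/2)·[f(u_0) + 2f(u_1) + ... + 2f(u_{4}) + f(u_5)].
Sum ≈ 5.961.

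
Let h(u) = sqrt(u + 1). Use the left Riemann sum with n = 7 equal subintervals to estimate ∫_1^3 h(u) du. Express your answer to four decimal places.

Δu = (3 − 1)/7 = 2/7.
Left endpoints: 1, 9/7, 11/7, 13/7, 15/7, 17/7, 19/7.
h(1) ≈ 1.4142, h(9/7) ≈ 1.5119, h(11/7) ≈ 1.6036, h(13/7) ≈ 1.6903, h(15/7) ≈ 1.7728, h(17/7) ≈ 1.8516, h(19/7) ≈ 1.9272.
Sum = Δu · [h(1) + h(9/7) + h(11/7) + ...].
Sum ≈ 3.3633.

3.3633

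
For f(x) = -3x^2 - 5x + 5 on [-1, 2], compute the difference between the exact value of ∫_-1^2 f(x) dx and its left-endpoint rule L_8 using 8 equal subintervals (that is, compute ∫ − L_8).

-4.2890625

Exact integral: ∫_-1^2 f(x) dx = -1.5.
L_8 = 2.7890625.
Error = -1.5 − 2.7890625 = -4.2890625.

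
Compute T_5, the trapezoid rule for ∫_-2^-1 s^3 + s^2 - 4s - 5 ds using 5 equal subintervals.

Δs = (-1 − (-2))/5 = 0.2.
f(-2) = -1, f(-1.8) = -0.392, f(-1.6) = -0.136, f(-1.4) = -0.184, f(-1.2) = -0.488, f(-1) = -1.
T_5 = (Δs/2)·[f(s_0) + 2f(s_1) + ... + 2f(s_{4}) + f(s_5)].
Sum = -0.44.

-0.44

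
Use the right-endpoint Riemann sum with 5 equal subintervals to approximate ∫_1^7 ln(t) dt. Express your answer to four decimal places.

Δt = (7 − 1)/5 = 1.2.
Right endpoints: 2.2, 3.4, 4.6, 5.8, 7.
f(2.2) ≈ 0.7885, f(3.4) ≈ 1.2238, f(4.6) ≈ 1.5261, f(5.8) ≈ 1.7579, f(7) ≈ 1.9459.
Sum = Δt · [f(2.2) + f(3.4) + f(4.6) + f(5.8) + f(7)].
Sum ≈ 8.6905.

8.6905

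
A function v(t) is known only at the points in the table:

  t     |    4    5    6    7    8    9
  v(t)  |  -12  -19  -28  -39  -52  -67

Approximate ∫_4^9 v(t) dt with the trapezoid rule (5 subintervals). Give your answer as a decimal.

-177.5

Δt = 1.
T_5 = (1/2)·[(-12) + 2·(-19) + 2·(-28) + 2·(-39) + 2·(-52) + (-67)] = -177.5.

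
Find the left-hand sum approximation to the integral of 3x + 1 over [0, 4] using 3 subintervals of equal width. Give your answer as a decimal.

20

Δx = (4 − 0)/3 = 4/3.
Left endpoints: 0, 4/3, 8/3.
f(0) = 1, f(4/3) = 5, f(8/3) = 9.
Sum = Δx · [f(0) + f(4/3) + f(8/3)].
Sum = 20.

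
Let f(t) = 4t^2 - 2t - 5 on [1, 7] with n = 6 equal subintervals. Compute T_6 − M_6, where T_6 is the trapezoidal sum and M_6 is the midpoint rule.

6

T_6 = 382.
M_6 = 376.
T_6 − M_6 = 6.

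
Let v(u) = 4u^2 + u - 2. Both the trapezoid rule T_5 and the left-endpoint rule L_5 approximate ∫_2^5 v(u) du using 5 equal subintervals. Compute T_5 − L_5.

T_5 = 161.22.
L_5 = 135.12.
T_5 − L_5 = 26.1.

26.1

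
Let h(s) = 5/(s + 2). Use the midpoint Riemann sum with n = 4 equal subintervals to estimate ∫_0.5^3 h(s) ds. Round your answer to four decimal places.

Δs = (3 − 0.5)/4 = 0.625.
Midpoints: 0.8125, 1.4375, 2.0625, 2.6875.
h(0.8125) = 16/9, h(1.4375) = 16/11, h(2.0625) = 16/13, h(2.6875) = 16/15.
Sum = Δs · [h(0.8125) + h(1.4375) + h(2.0625) + h(2.6875)].
Sum ≈ 3.4561.

3.4561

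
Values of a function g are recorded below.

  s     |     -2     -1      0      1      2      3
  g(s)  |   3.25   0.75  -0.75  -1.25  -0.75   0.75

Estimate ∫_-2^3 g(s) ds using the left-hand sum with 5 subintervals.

Δs = 1.
Sum = 1·[3.25 + 0.75 + (-0.75) + (-1.25) + (-0.75)] = 1.25.

1.25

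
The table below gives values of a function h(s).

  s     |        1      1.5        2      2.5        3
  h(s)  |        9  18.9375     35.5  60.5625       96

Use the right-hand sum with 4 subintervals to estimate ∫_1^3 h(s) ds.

105.5

Δs = 0.5.
Sum = 0.5·[18.9375 + 35.5 + 60.5625 + 96] = 105.5.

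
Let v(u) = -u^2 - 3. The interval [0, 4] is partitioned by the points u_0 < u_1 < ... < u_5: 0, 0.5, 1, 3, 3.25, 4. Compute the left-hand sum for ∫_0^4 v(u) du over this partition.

-24.296875

Subinterval widths: 0.5, 0.5, 2, 0.25, 0.75.
Left endpoints: 0, 0.5, 1, 3, 3.25.
v(0) = -3, v(0.5) = -3.25, v(1) = -4, v(3) = -12, v(3.25) = -13.5625.
Sum = Σ Δu_i · v(u_i).
Sum = -24.296875.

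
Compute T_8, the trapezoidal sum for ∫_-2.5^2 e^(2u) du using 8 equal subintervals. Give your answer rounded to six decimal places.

Δu = (2 − (-2.5))/8 = 0.5625.
f(-2.5) ≈ 0.006738, f(-1.9375) ≈ 0.020754, f(-1.375) ≈ 0.063928, f(-0.8125) ≈ 0.196912, f(-0.25) ≈ 0.606531, f(0.3125) ≈ 1.868246, f(0.875) ≈ 5.754603, f(1.4375) ≈ 17.725424, f(2) ≈ 54.598150.
T_8 = (Δu/2)·[f(u_0) + 2f(u_1) + ... + 2f(u_{7}) + f(u_8)].
Sum ≈ 30.115598.

30.115598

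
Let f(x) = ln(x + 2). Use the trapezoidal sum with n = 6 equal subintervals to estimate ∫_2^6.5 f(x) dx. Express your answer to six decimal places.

8.139193

Δx = (6.5 − 2)/6 = 0.75.
f(2) ≈ 1.386294, f(2.75) ≈ 1.558145, f(3.5) ≈ 1.704748, f(4.25) ≈ 1.832581, f(5) ≈ 1.945910, f(5.75) ≈ 2.047693, f(6.5) ≈ 2.140066.
T_6 = (Δx/2)·[f(x_0) + 2f(x_1) + ... + 2f(x_{5}) + f(x_6)].
Sum ≈ 8.139193.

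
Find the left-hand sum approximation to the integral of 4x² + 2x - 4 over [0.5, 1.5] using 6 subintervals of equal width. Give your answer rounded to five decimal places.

1.51852

Δx = (1.5 − 0.5)/6 = 1/6.
Left endpoints: 0.5, 2/3, 5/6, 1, 7/6, 4/3.
f(0.5) = -2, f(2/3) = -8/9, f(5/6) = 4/9, f(1) = 2, f(7/6) = 34/9, f(4/3) = 52/9.
Sum = Δx · [f(0.5) + f(2/3) + f(5/6) + ...].
Sum ≈ 1.51852.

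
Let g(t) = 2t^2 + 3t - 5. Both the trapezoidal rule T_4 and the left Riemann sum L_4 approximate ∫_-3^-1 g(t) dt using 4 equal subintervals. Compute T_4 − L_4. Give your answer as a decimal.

T_4 = -4.5.
L_4 = -2.
T_4 − L_4 = -2.5.

-2.5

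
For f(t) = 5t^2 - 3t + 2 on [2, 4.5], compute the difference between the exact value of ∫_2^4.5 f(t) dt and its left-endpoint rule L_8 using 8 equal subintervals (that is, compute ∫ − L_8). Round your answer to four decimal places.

Exact integral: ∫_2^4.5 f(t) dt ≈ 119.166667.
L_8 ≈ 107.846680.
Error ≈ 119.166667 − 107.846680 ≈ 11.3200.

11.3200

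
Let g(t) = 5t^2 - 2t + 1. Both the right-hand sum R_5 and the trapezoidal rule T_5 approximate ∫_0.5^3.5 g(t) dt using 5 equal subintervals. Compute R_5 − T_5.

R_5 = 79.35.
T_5 = 63.15.
R_5 − T_5 = 16.2.

16.2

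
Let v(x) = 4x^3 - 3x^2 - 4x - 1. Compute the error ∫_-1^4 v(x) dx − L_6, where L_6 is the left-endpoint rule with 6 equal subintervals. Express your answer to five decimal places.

72.56944

Exact integral: ∫_-1^4 v(x) dx = 155.
L_6 ≈ 82.4305556.
Error ≈ 155 − 82.4305556 ≈ 72.56944.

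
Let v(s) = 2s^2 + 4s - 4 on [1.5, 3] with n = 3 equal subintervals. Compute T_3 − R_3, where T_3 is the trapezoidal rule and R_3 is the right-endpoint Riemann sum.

T_3 = 23.375.
R_3 = 28.25.
T_3 − R_3 = -4.875.

-4.875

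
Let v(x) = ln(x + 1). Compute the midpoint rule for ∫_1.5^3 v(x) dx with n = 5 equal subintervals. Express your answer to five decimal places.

1.75501

Δx = (3 − 1.5)/5 = 0.3.
Midpoints: 1.65, 1.95, 2.25, 2.55, 2.85.
v(1.65) ≈ 0.97456, v(1.95) ≈ 1.08181, v(2.25) ≈ 1.17865, v(2.55) ≈ 1.26695, v(2.85) ≈ 1.34807.
Sum = Δx · [v(1.65) + v(1.95) + v(2.25) + v(2.55) + v(2.85)].
Sum ≈ 1.75501.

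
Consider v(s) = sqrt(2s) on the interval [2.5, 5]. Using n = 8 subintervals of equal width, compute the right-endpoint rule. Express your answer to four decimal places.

6.9578

Δs = (5 − 2.5)/8 = 0.3125.
Right endpoints: 2.8125, 3.125, 3.4375, 3.75, 4.0625, 4.375, 4.6875, 5.
v(2.8125) ≈ 2.3717, v(3.125) ≈ 2.5000, v(3.4375) ≈ 2.6220, v(3.75) ≈ 2.7386, v(4.0625) ≈ 2.8504, v(4.375) ≈ 2.9580, v(4.6875) ≈ 3.0619, v(5) ≈ 3.1623.
Sum = Δs · [v(2.8125) + v(3.125) + v(3.4375) + ...].
Sum ≈ 6.9578.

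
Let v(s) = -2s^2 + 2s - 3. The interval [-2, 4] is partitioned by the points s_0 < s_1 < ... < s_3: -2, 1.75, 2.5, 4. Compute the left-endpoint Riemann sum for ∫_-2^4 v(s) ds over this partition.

-76.21875

Subinterval widths: 3.75, 0.75, 1.5.
Left endpoints: -2, 1.75, 2.5.
v(-2) = -15, v(1.75) = -5.625, v(2.5) = -10.5.
Sum = Σ Δs_i · v(s_i).
Sum = -76.21875.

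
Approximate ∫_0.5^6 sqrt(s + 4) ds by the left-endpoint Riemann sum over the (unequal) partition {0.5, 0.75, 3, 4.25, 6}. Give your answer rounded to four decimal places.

Subinterval widths: 0.25, 2.25, 1.25, 1.75.
Left endpoints: 0.5, 0.75, 3, 4.25.
f(0.5) ≈ 2.1213, f(0.75) ≈ 2.1794, f(3) ≈ 2.6458, f(4.25) ≈ 2.8723.
Sum = Σ Δs_i · f(s_i).
Sum ≈ 13.7678.

13.7678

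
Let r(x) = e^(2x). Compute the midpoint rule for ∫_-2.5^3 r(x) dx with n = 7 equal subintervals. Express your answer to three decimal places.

Δx = (3 − (-2.5))/7 = 11/14.
Midpoints: -59/28, -37/28, -15/28, 0.25, 29/28, 51/28, 73/28.
r(-59/28) ≈ 0.015, r(-37/28) ≈ 0.071, r(-15/28) ≈ 0.343, r(0.25) ≈ 1.649, r(29/28) ≈ 7.936, r(51/28) ≈ 38.201, r(73/28) ≈ 183.880.
Sum = Δx · [r(-59/28) + r(-37/28) + r(-15/28) + ...].
Sum ≈ 182.360.

182.360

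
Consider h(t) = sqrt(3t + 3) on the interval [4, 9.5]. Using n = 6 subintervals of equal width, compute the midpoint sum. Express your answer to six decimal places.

26.381652

Δt = (9.5 − 4)/6 = 11/12.
Midpoints: 107/24, 5.375, 151/24, 173/24, 8.125, 217/24.
h(107/24) ≈ 4.046604, h(5.375) ≈ 4.373214, h(151/24) ≈ 4.677072, h(173/24) ≈ 4.962358, h(8.125) ≈ 5.232112, h(217/24) ≈ 5.488625.
Sum = Δt · [h(107/24) + h(5.375) + h(151/24) + ...].
Sum ≈ 26.381652.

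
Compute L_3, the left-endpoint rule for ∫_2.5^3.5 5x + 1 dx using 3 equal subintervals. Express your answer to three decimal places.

15.167

Δx = (3.5 − 2.5)/3 = 1/3.
Left endpoints: 2.5, 17/6, 19/6.
f(2.5) = 13.5, f(17/6) = 91/6, f(19/6) = 101/6.
Sum = Δx · [f(2.5) + f(17/6) + f(19/6)].
Sum ≈ 15.167.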